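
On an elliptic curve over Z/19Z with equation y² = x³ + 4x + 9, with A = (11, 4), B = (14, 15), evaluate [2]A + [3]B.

First 2A:
Repeated addition: build up to 2A.
2A: tangent at (11, 4): λ = (3·11² + 4)/(2·4) ≡ 6/8. 8⁻¹ ≡ 12 (mod 19) since 8·12 = 96 ≡ 1, so λ ≡ 6·12 ≡ 15.
  x = λ² - 11 - 11 = 225 - 22 ≡ 13; y = λ·(11 - 13) - 4 ≡ 4. → (13, 4)
2A = (13, 4).
Next 3B:
Repeated addition: build up to 3B.
2B: tangent at (14, 15): λ = (3·14² + 4)/(2·15) ≡ 3/11. 11⁻¹ ≡ 7 (mod 19), so λ ≡ 3·7 ≡ 2.
  x = λ² - 14 - 14 = 4 - 28 ≡ 14; y = λ·(14 - 14) - 15 ≡ 4. → (14, 4)
3B: (14, 4) + (14, 15): same x and y₁ ≡ -y₂, so the sum is 𝒪.
3B = 𝒪.
Finally 2A + 3B:
(13, 4) + 𝒪 = (13, 4) (identity).

(13, 4)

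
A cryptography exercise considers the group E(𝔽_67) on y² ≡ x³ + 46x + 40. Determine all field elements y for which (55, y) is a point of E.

none

x³ + 46x + 40 = 168945 ≡ 38 (mod 67).
38 is a non-residue mod 67; no y exists.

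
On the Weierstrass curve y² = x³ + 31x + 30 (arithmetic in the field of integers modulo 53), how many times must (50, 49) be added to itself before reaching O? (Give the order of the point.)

2P: tangent at (50, 49): λ = (3·50² + 31)/(2·49) ≡ 5/45. 45⁻¹ ≡ 33 (mod 53), so λ ≡ 5·33 ≡ 6.
  x = λ² - 50 - 50 = 36 - 100 ≡ 42; y = λ·(50 - 42) - 49 ≡ 52. → (42, 52)
3P: (42, 52) + (50, 49). λ = (49 - 52)/(50 - 42) ≡ 50/8 mod 53. 8⁻¹ ≡ 20 (mod 53), so λ ≡ 46.
  x = λ² - 42 - 50 = 2116 - 92 ≡ 10; y = λ·(42 - 10) - 52 ≡ 42. → (10, 42)
4P: (10, 42) + (50, 49). λ = (49 - 42)/(50 - 10) ≡ 7/40 mod 53. 40⁻¹ ≡ 4 (mod 53) since 40·4 = 160 ≡ 1, so λ ≡ 28.
  x = λ² - 10 - 50 = 784 - 60 ≡ 35; y = λ·(10 - 35) - 42 ≡ 0. → (35, 0)
5P: (35, 0) + (50, 49). λ = (49 - 0)/(50 - 35) ≡ 49/15 mod 53. 15⁻¹ ≡ 46 (mod 53), so λ ≡ 28.
  x = λ² - 35 - 50 = 784 - 85 ≡ 10; y = λ·(35 - 10) - 0 ≡ 11. → (10, 11)
6P: (10, 11) + (50, 49). λ = (49 - 11)/(50 - 10) ≡ 38/40 mod 53. 40⁻¹ ≡ 4 (mod 53), so λ ≡ 46.
  x = λ² - 10 - 50 = 2116 - 60 ≡ 42; y = λ·(10 - 42) - 11 ≡ 1. → (42, 1)
7P: (42, 1) + (50, 49). λ = (49 - 1)/(50 - 42) ≡ 48/8 mod 53. 8⁻¹ ≡ 20 (mod 53) since 8·20 = 160 ≡ 1, so λ ≡ 6.
  x = λ² - 42 - 50 = 36 - 92 ≡ 50; y = λ·(42 - 50) - 1 ≡ 4. → (50, 4)
8P: (50, 4) + (50, 49): same x and y₁ ≡ -y₂, so the sum is O.
8P = O, so the order is 8.

8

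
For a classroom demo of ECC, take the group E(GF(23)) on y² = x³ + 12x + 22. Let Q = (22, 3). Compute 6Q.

Repeated addition: build up to 6Q.
2Q: tangent at (22, 3): λ = (3·22² + 12)/(2·3) ≡ 15/6. 6⁻¹ ≡ 4 (mod 23), so λ ≡ 15·4 ≡ 14.
  x = λ² - 22 - 22 = 196 - 44 ≡ 14; y = λ·(22 - 14) - 3 ≡ 17. → (14, 17)
3Q: (14, 17) + (22, 3). λ = (3 - 17)/(22 - 14) ≡ 9/8 mod 23. 8⁻¹ ≡ 3 (mod 23), so λ ≡ 4.
  x = λ² - 14 - 22 = 16 - 36 ≡ 3; y = λ·(14 - 3) - 17 ≡ 4. → (3, 4)
4Q: (3, 4) + (22, 3). λ = (3 - 4)/(22 - 3) ≡ 22/19 mod 23. 19⁻¹ ≡ 17 (mod 23) since 19·17 = 323 ≡ 1, so λ ≡ 6.
  x = λ² - 3 - 22 = 36 - 25 ≡ 11; y = λ·(3 - 11) - 4 ≡ 17. → (11, 17)
5Q: (11, 17) + (22, 3). λ = (3 - 17)/(22 - 11) ≡ 9/11 mod 23. 11⁻¹ ≡ 21 (mod 23), so λ ≡ 5.
  x = λ² - 11 - 22 = 25 - 33 ≡ 15; y = λ·(11 - 15) - 17 ≡ 9. → (15, 9)
6Q: (15, 9) + (22, 3). λ = (3 - 9)/(22 - 15) ≡ 17/7 mod 23. 7⁻¹ ≡ 10 (mod 23) since 7·10 = 70 ≡ 1, so λ ≡ 9.
  x = λ² - 15 - 22 = 81 - 37 ≡ 21; y = λ·(15 - 21) - 9 ≡ 6. → (21, 6)

(21, 6)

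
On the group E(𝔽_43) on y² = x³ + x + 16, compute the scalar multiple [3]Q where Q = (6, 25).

Repeated addition: build up to 3Q.
2Q: tangent at (6, 25): λ = (3·6² + 1)/(2·25) ≡ 23/7. 7⁻¹ ≡ 37 (mod 43), so λ ≡ 23·37 ≡ 34.
  x = λ² - 6 - 6 = 1156 - 12 ≡ 26; y = λ·(6 - 26) - 25 ≡ 26. → (26, 26)
3Q: (26, 26) + (6, 25). λ = (25 - 26)/(6 - 26) ≡ 42/23 mod 43. 23⁻¹ ≡ 15 (mod 43), so λ ≡ 28.
  x = λ² - 26 - 6 = 784 - 32 ≡ 21; y = λ·(26 - 21) - 26 ≡ 28. → (21, 28)

(21, 28)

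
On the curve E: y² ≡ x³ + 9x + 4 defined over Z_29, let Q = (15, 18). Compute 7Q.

Double-and-add on 7 = (111)₂. Start with Q = (15, 18) for the leading 1-bit.
double: tangent at (15, 18): λ = (3·15² + 9)/(2·18) ≡ 17/7. 7⁻¹ ≡ 25 (mod 29) since 7·25 = 175 ≡ 1, so λ ≡ 17·25 ≡ 19.
  x = λ² - 15 - 15 = 361 - 30 ≡ 12; y = λ·(15 - 12) - 18 ≡ 10. → (12, 10)
add Q: (12, 10) + (15, 18). λ = (18 - 10)/(15 - 12) ≡ 8/3 mod 29. 3⁻¹ ≡ 10 (mod 29) since 3·10 = 30 ≡ 1, so λ ≡ 22.
  x = λ² - 12 - 15 = 484 - 27 ≡ 22; y = λ·(12 - 22) - 10 ≡ 2. → (22, 2)
double: tangent at (22, 2): λ = (3·22² + 9)/(2·2) ≡ 11/4. 4⁻¹ ≡ 22 (mod 29), so λ ≡ 11·22 ≡ 10.
  x = λ² - 22 - 22 = 100 - 44 ≡ 27; y = λ·(22 - 27) - 2 ≡ 6. → (27, 6)
add Q: (27, 6) + (15, 18). λ = (18 - 6)/(15 - 27) ≡ 12/17 mod 29. 17⁻¹ ≡ 12 (mod 29) since 17·12 = 204 ≡ 1, so λ ≡ 28.
  x = λ² - 27 - 15 = 784 - 42 ≡ 17; y = λ·(27 - 17) - 6 ≡ 13. → (17, 13)

(17, 13)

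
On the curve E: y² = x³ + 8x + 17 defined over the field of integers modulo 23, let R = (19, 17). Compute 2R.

(17, 12)

tangent at (19, 17): λ = (3·19² + 8)/(2·17) ≡ 10/11. 11⁻¹ ≡ 21 (mod 23) since 11·21 = 231 ≡ 1, so λ ≡ 10·21 ≡ 3.
  x = λ² - 19 - 19 = 9 - 38 ≡ 17; y = λ·(19 - 17) - 17 ≡ 12. → (17, 12)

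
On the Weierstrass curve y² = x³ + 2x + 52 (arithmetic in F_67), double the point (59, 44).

(31, 36)

tangent at (59, 44): λ = (3·59² + 2)/(2·44) ≡ 60/21. 21⁻¹ ≡ 16 (mod 67), so λ ≡ 60·16 ≡ 22.
  x = λ² - 59 - 59 = 484 - 118 ≡ 31; y = λ·(59 - 31) - 44 ≡ 36. → (31, 36)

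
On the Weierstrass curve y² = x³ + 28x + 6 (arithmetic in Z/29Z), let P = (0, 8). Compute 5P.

(25, 27)

Repeated addition: build up to 5P.
2P: tangent at (0, 8): λ = (3·0² + 28)/(2·8) ≡ 28/16. 16⁻¹ ≡ 20 (mod 29), so λ ≡ 28·20 ≡ 9.
  x = λ² - 0 - 0 = 81 - 0 ≡ 23; y = λ·(0 - 23) - 8 ≡ 17. → (23, 17)
3P: (23, 17) + (0, 8). λ = (8 - 17)/(0 - 23) ≡ 20/6 mod 29. 6⁻¹ ≡ 5 (mod 29), so λ ≡ 13.
  x = λ² - 23 - 0 = 169 - 23 ≡ 1; y = λ·(23 - 1) - 17 ≡ 8. → (1, 8)
4P: (1, 8) + (0, 8). λ = (8 - 8)/(0 - 1) ≡ 0/28 mod 29. 28⁻¹ ≡ 28 (mod 29), so λ ≡ 0.
  x = λ² - 1 - 0 = 0 - 1 ≡ 28; y = λ·(1 - 28) - 8 ≡ 21. → (28, 21)
5P: (28, 21) + (0, 8). λ = (8 - 21)/(0 - 28) ≡ 16/1 mod 29. 1⁻¹ ≡ 1 (mod 29), so λ ≡ 16.
  x = λ² - 28 - 0 = 256 - 28 ≡ 25; y = λ·(28 - 25) - 21 ≡ 27. → (25, 27)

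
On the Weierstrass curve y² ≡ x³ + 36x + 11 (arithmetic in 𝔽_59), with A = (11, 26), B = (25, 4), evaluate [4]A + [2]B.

(46, 1)

First 4A:
Double-and-add on 4 = (100)₂. Start with A = (11, 26) for the leading 1-bit.
double: tangent at (11, 26): λ = (3·11² + 36)/(2·26) ≡ 45/52. 52⁻¹ ≡ 42 (mod 59), so λ ≡ 45·42 ≡ 2.
  x = λ² - 11 - 11 = 4 - 22 ≡ 41; y = λ·(11 - 41) - 26 ≡ 32. → (41, 32)
double: tangent at (41, 32): λ = (3·41² + 36)/(2·32) ≡ 5/5. 5⁻¹ ≡ 12 (mod 59) since 5·12 = 60 ≡ 1, so λ ≡ 5·12 ≡ 1.
  x = λ² - 41 - 41 = 1 - 82 ≡ 37; y = λ·(41 - 37) - 32 ≡ 31. → (37, 31)
4A = (37, 31).
Next 2B:
Repeated addition: build up to 2B.
2B: tangent at (25, 4): λ = (3·25² + 36)/(2·4) ≡ 23/8. 8⁻¹ ≡ 37 (mod 59), so λ ≡ 23·37 ≡ 25.
  x = λ² - 25 - 25 = 625 - 50 ≡ 44; y = λ·(25 - 44) - 4 ≡ 52. → (44, 52)
2B = (44, 52).
Finally 4A + 2B:
(37, 31) + (44, 52). λ = (52 - 31)/(44 - 37) ≡ 21/7 mod 59. 7⁻¹ ≡ 17 (mod 59) since 7·17 = 119 ≡ 1, so λ ≡ 3.
  x = λ² - 37 - 44 = 9 - 81 ≡ 46; y = λ·(37 - 46) - 31 ≡ 1. → (46, 1)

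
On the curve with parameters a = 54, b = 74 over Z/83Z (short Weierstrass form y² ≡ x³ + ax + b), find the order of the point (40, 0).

2

2P: (40, 0) + (40, 0): same x and y₁ ≡ -y₂, so the sum is O.
2P = O, so the order is 2.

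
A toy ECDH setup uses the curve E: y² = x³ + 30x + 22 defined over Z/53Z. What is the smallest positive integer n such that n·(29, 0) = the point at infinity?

2

2P: (29, 0) + (29, 0): same x and y₁ ≡ -y₂, so the sum is the point at infinity.
2P = the point at infinity, so the order is 2.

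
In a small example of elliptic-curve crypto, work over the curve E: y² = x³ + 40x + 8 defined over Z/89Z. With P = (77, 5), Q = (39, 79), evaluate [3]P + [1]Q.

(11, 55)

First 3P:
Repeated addition: build up to 3P.
2P: tangent at (77, 5): λ = (3·77² + 40)/(2·5) ≡ 27/10. 10⁻¹ ≡ 9 (mod 89) since 10·9 = 90 ≡ 1, so λ ≡ 27·9 ≡ 65.
  x = λ² - 77 - 77 = 4225 - 154 ≡ 66; y = λ·(77 - 66) - 5 ≡ 87. → (66, 87)
3P: (66, 87) + (77, 5). λ = (5 - 87)/(77 - 66) ≡ 7/11 mod 89. 11⁻¹ ≡ 81 (mod 89) since 11·81 = 891 ≡ 1, so λ ≡ 33.
  x = λ² - 66 - 77 = 1089 - 143 ≡ 56; y = λ·(66 - 56) - 87 ≡ 65. → (56, 65)
3P = (56, 65).
Finally 3P + Q:
(56, 65) + (39, 79). λ = (79 - 65)/(39 - 56) ≡ 14/72 mod 89. 72⁻¹ ≡ 68 (mod 89), so λ ≡ 62.
  x = λ² - 56 - 39 = 3844 - 95 ≡ 11; y = λ·(56 - 11) - 65 ≡ 55. → (11, 55)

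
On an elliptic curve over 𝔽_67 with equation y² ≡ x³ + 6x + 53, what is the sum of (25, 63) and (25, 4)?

The two points share x = 25 and their y-coordinates satisfy 63 + 4 ≡ 0 (mod 67), so they are inverses. Their sum is O.

O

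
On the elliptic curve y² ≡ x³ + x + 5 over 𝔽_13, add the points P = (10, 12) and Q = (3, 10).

(10, 12) + (3, 10). λ = (10 - 12)/(3 - 10) ≡ 11/6 mod 13. 6⁻¹ ≡ 11 (mod 13) since 6·11 = 66 ≡ 1, so λ ≡ 4.
  x = λ² - 10 - 3 = 16 - 13 ≡ 3; y = λ·(10 - 3) - 12 ≡ 3. → (3, 3)

(3, 3)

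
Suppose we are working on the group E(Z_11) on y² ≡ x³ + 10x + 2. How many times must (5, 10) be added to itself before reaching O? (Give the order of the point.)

2P: tangent at (5, 10): λ = (3·5² + 10)/(2·10) ≡ 8/9. 9⁻¹ ≡ 5 (mod 11), so λ ≡ 8·5 ≡ 7.
  x = λ² - 5 - 5 = 49 - 10 ≡ 6; y = λ·(5 - 6) - 10 ≡ 5. → (6, 5)
3P: (6, 5) + (5, 10). λ = (10 - 5)/(5 - 6) ≡ 5/10 mod 11. 10⁻¹ ≡ 10 (mod 11), so λ ≡ 6.
  x = λ² - 6 - 5 = 36 - 11 ≡ 3; y = λ·(6 - 3) - 5 ≡ 2. → (3, 2)
4P: (3, 2) + (5, 10). λ = (10 - 2)/(5 - 3) ≡ 8/2 mod 11. 2⁻¹ ≡ 6 (mod 11), so λ ≡ 4.
  x = λ² - 3 - 5 = 16 - 8 ≡ 8; y = λ·(3 - 8) - 2 ≡ 0. → (8, 0)
5P: (8, 0) + (5, 10). λ = (10 - 0)/(5 - 8) ≡ 10/8 mod 11. 8⁻¹ ≡ 7 (mod 11) since 8·7 = 56 ≡ 1, so λ ≡ 4.
  x = λ² - 8 - 5 = 16 - 13 ≡ 3; y = λ·(8 - 3) - 0 ≡ 9. → (3, 9)
6P: (3, 9) + (5, 10). λ = (10 - 9)/(5 - 3) ≡ 1/2 mod 11. 2⁻¹ ≡ 6 (mod 11) since 2·6 = 12 ≡ 1, so λ ≡ 6.
  x = λ² - 3 - 5 = 36 - 8 ≡ 6; y = λ·(3 - 6) - 9 ≡ 6. → (6, 6)
7P: (6, 6) + (5, 10). λ = (10 - 6)/(5 - 6) ≡ 4/10 mod 11. 10⁻¹ ≡ 10 (mod 11), so λ ≡ 7.
  x = λ² - 6 - 5 = 49 - 11 ≡ 5; y = λ·(6 - 5) - 6 ≡ 1. → (5, 1)
8P: (5, 1) + (5, 10): same x and y₁ ≡ -y₂, so the sum is O.
8P = O, so the order is 8.

8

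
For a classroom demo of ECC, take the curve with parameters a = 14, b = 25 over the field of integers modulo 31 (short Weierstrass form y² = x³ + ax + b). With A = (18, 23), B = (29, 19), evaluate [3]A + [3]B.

First 3A:
Repeated addition: build up to 3A.
2A: tangent at (18, 23): λ = (3·18² + 14)/(2·23) ≡ 25/15. 15⁻¹ ≡ 29 (mod 31), so λ ≡ 25·29 ≡ 12.
  x = λ² - 18 - 18 = 144 - 36 ≡ 15; y = λ·(18 - 15) - 23 ≡ 13. → (15, 13)
3A: (15, 13) + (18, 23). λ = (23 - 13)/(18 - 15) ≡ 10/3 mod 31. 3⁻¹ ≡ 21 (mod 31), so λ ≡ 24.
  x = λ² - 15 - 18 = 576 - 33 ≡ 16; y = λ·(15 - 16) - 13 ≡ 25. → (16, 25)
3A = (16, 25).
Next 3B:
Repeated addition: build up to 3B.
2B: tangent at (29, 19): λ = (3·29² + 14)/(2·19) ≡ 26/7. 7⁻¹ ≡ 9 (mod 31), so λ ≡ 26·9 ≡ 17.
  x = λ² - 29 - 29 = 289 - 58 ≡ 14; y = λ·(29 - 14) - 19 ≡ 19. → (14, 19)
3B: (14, 19) + (29, 19). λ = (19 - 19)/(29 - 14) ≡ 0/15 mod 31. 15⁻¹ ≡ 29 (mod 31) since 15·29 = 435 ≡ 1, so λ ≡ 0.
  x = λ² - 14 - 29 = 0 - 43 ≡ 19; y = λ·(14 - 19) - 19 ≡ 12. → (19, 12)
3B = (19, 12).
Finally 3A + 3B:
(16, 25) + (19, 12). λ = (12 - 25)/(19 - 16) ≡ 18/3 mod 31. 3⁻¹ ≡ 21 (mod 31), so λ ≡ 6.
  x = λ² - 16 - 19 = 36 - 35 ≡ 1; y = λ·(16 - 1) - 25 ≡ 3. → (1, 3)

(1, 3)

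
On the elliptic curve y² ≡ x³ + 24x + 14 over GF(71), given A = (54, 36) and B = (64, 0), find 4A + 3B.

First 4A:
Double-and-add on 4 = (100)₂. Start with A = (54, 36) for the leading 1-bit.
double: tangent at (54, 36): λ = (3·54² + 24)/(2·36) ≡ 39/1. 1⁻¹ ≡ 1 (mod 71), so λ ≡ 39·1 ≡ 39.
  x = λ² - 54 - 54 = 1521 - 108 ≡ 64; y = λ·(54 - 64) - 36 ≡ 0. → (64, 0)
double: (64, 0) + (64, 0): same x and y₁ ≡ -y₂, so the sum is ∞.
4A = ∞.
Next 3B:
Repeated addition: build up to 3B.
2B: (64, 0) + (64, 0): same x and y₁ ≡ -y₂, so the sum is ∞.
3B: ∞ + (64, 0) = (64, 0) (identity).
3B = (64, 0).
Finally 4A + 3B:
∞ + (64, 0) = (64, 0) (identity).

(64, 0)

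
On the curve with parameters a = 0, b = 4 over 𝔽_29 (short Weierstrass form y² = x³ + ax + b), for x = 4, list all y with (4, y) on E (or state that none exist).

none

x³ + 0x + 4 = 68 ≡ 10 (mod 29).
10 is a non-residue mod 29; no y exists.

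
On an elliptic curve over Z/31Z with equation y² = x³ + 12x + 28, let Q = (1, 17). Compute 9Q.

Double-and-add on 9 = (1001)₂. Start with Q = (1, 17) for the leading 1-bit.
double: tangent at (1, 17): λ = (3·1² + 12)/(2·17) ≡ 15/3. 3⁻¹ ≡ 21 (mod 31), so λ ≡ 15·21 ≡ 5.
  x = λ² - 1 - 1 = 25 - 2 ≡ 23; y = λ·(1 - 23) - 17 ≡ 28. → (23, 28)
double: tangent at (23, 28): λ = (3·23² + 12)/(2·28) ≡ 18/25. 25⁻¹ ≡ 5 (mod 31) since 25·5 = 125 ≡ 1, so λ ≡ 18·5 ≡ 28.
  x = λ² - 23 - 23 = 784 - 46 ≡ 25; y = λ·(23 - 25) - 28 ≡ 9. → (25, 9)
double: tangent at (25, 9): λ = (3·25² + 12)/(2·9) ≡ 27/18. 18⁻¹ ≡ 19 (mod 31), so λ ≡ 27·19 ≡ 17.
  x = λ² - 25 - 25 = 289 - 50 ≡ 22; y = λ·(25 - 22) - 9 ≡ 11. → (22, 11)
add Q: (22, 11) + (1, 17). λ = (17 - 11)/(1 - 22) ≡ 6/10 mod 31. 10⁻¹ ≡ 28 (mod 31), so λ ≡ 13.
  x = λ² - 22 - 1 = 169 - 23 ≡ 22; y = λ·(22 - 22) - 11 ≡ 20. → (22, 20)

(22, 20)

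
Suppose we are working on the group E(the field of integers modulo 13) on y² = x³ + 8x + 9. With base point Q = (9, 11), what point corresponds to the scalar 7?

Double-and-add on 7 = (111)₂. Start with Q = (9, 11) for the leading 1-bit.
double: tangent at (9, 11): λ = (3·9² + 8)/(2·11) ≡ 4/9. 9⁻¹ ≡ 3 (mod 13), so λ ≡ 4·3 ≡ 12.
  x = λ² - 9 - 9 = 144 - 18 ≡ 9; y = λ·(9 - 9) - 11 ≡ 2. → (9, 2)
add Q: (9, 2) + (9, 11): same x and y₁ ≡ -y₂, so the sum is 𝒪.
double: 𝒪 + 𝒪 = 𝒪 (identity).
add Q: 𝒪 + (9, 11) = (9, 11) (identity).

(9, 11)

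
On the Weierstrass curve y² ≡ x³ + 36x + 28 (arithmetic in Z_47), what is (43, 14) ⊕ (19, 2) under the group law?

(43, 14) + (19, 2). λ = (2 - 14)/(19 - 43) ≡ 35/23 mod 47. 23⁻¹ ≡ 45 (mod 47) since 23·45 = 1035 ≡ 1, so λ ≡ 24.
  x = λ² - 43 - 19 = 576 - 62 ≡ 44; y = λ·(43 - 44) - 14 ≡ 9. → (44, 9)

(44, 9)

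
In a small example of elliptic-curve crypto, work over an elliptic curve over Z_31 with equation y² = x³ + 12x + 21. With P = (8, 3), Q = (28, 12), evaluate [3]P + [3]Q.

(23, 23)

First 3P:
Repeated addition: build up to 3P.
2P: tangent at (8, 3): λ = (3·8² + 12)/(2·3) ≡ 18/6. 6⁻¹ ≡ 26 (mod 31), so λ ≡ 18·26 ≡ 3.
  x = λ² - 8 - 8 = 9 - 16 ≡ 24; y = λ·(8 - 24) - 3 ≡ 11. → (24, 11)
3P: (24, 11) + (8, 3). λ = (3 - 11)/(8 - 24) ≡ 23/15 mod 31. 15⁻¹ ≡ 29 (mod 31), so λ ≡ 16.
  x = λ² - 24 - 8 = 256 - 32 ≡ 7; y = λ·(24 - 7) - 11 ≡ 13. → (7, 13)
3P = (7, 13).
Next 3Q:
Repeated addition: build up to 3Q.
2Q: tangent at (28, 12): λ = (3·28² + 12)/(2·12) ≡ 8/24. 24⁻¹ ≡ 22 (mod 31) since 24·22 = 528 ≡ 1, so λ ≡ 8·22 ≡ 21.
  x = λ² - 28 - 28 = 441 - 56 ≡ 13; y = λ·(28 - 13) - 12 ≡ 24. → (13, 24)
3Q: (13, 24) + (28, 12). λ = (12 - 24)/(28 - 13) ≡ 19/15 mod 31. 15⁻¹ ≡ 29 (mod 31) since 15·29 = 435 ≡ 1, so λ ≡ 24.
  x = λ² - 13 - 28 = 576 - 41 ≡ 8; y = λ·(13 - 8) - 24 ≡ 3. → (8, 3)
3Q = (8, 3).
Finally 3P + 3Q:
(7, 13) + (8, 3). λ = (3 - 13)/(8 - 7) ≡ 21/1 mod 31. 1⁻¹ ≡ 1 (mod 31), so λ ≡ 21.
  x = λ² - 7 - 8 = 441 - 15 ≡ 23; y = λ·(7 - 23) - 13 ≡ 23. → (23, 23)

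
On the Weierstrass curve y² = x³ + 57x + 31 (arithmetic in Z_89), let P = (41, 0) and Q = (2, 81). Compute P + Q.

(54, 27)

(41, 0) + (2, 81). λ = (81 - 0)/(2 - 41) ≡ 81/50 mod 89. 50⁻¹ ≡ 73 (mod 89) since 50·73 = 3650 ≡ 1, so λ ≡ 39.
  x = λ² - 41 - 2 = 1521 - 43 ≡ 54; y = λ·(41 - 54) - 0 ≡ 27. → (54, 27)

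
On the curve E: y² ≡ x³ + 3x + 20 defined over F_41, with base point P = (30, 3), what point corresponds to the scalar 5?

(34, 5)

Double-and-add on 5 = (101)₂. Start with P = (30, 3) for the leading 1-bit.
double: tangent at (30, 3): λ = (3·30² + 3)/(2·3) ≡ 38/6. 6⁻¹ ≡ 7 (mod 41), so λ ≡ 38·7 ≡ 20.
  x = λ² - 30 - 30 = 400 - 60 ≡ 12; y = λ·(30 - 12) - 3 ≡ 29. → (12, 29)
double: tangent at (12, 29): λ = (3·12² + 3)/(2·29) ≡ 25/17. 17⁻¹ ≡ 29 (mod 41), so λ ≡ 25·29 ≡ 28.
  x = λ² - 12 - 12 = 784 - 24 ≡ 22; y = λ·(12 - 22) - 29 ≡ 19. → (22, 19)
add P: (22, 19) + (30, 3). λ = (3 - 19)/(30 - 22) ≡ 25/8 mod 41. 8⁻¹ ≡ 36 (mod 41), so λ ≡ 39.
  x = λ² - 22 - 30 = 1521 - 52 ≡ 34; y = λ·(22 - 34) - 19 ≡ 5. → (34, 5)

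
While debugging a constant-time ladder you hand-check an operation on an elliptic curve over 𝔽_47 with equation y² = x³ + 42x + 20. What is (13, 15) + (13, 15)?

(33, 42)

tangent at (13, 15): λ = (3·13² + 42)/(2·15) ≡ 32/30. 30⁻¹ ≡ 11 (mod 47) since 30·11 = 330 ≡ 1, so λ ≡ 32·11 ≡ 23.
  x = λ² - 13 - 13 = 529 - 26 ≡ 33; y = λ·(13 - 33) - 15 ≡ 42. → (33, 42)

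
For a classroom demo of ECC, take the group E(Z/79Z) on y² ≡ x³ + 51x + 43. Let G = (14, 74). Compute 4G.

(34, 78)

Double-and-add on 4 = (100)₂. Start with G = (14, 74) for the leading 1-bit.
double: tangent at (14, 74): λ = (3·14² + 51)/(2·74) ≡ 7/69. 69⁻¹ ≡ 71 (mod 79), so λ ≡ 7·71 ≡ 23.
  x = λ² - 14 - 14 = 529 - 28 ≡ 27; y = λ·(14 - 27) - 74 ≡ 22. → (27, 22)
double: tangent at (27, 22): λ = (3·27² + 51)/(2·22) ≡ 26/44. 44⁻¹ ≡ 9 (mod 79), so λ ≡ 26·9 ≡ 76.
  x = λ² - 27 - 27 = 5776 - 54 ≡ 34; y = λ·(27 - 34) - 22 ≡ 78. → (34, 78)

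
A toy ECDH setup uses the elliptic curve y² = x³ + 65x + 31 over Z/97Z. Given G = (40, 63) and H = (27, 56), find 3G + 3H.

First 3G:
Repeated addition: build up to 3G.
2G: tangent at (40, 63): λ = (3·40² + 65)/(2·63) ≡ 15/29. 29⁻¹ ≡ 87 (mod 97), so λ ≡ 15·87 ≡ 44.
  x = λ² - 40 - 40 = 1936 - 80 ≡ 13; y = λ·(40 - 13) - 63 ≡ 58. → (13, 58)
3G: (13, 58) + (40, 63). λ = (63 - 58)/(40 - 13) ≡ 5/27 mod 97. 27⁻¹ ≡ 18 (mod 97), so λ ≡ 90.
  x = λ² - 13 - 40 = 8100 - 53 ≡ 93; y = λ·(13 - 93) - 58 ≡ 17. → (93, 17)
3G = (93, 17).
Next 3H:
Repeated addition: build up to 3H.
2H: tangent at (27, 56): λ = (3·27² + 65)/(2·56) ≡ 21/15. 15⁻¹ ≡ 13 (mod 97) since 15·13 = 195 ≡ 1, so λ ≡ 21·13 ≡ 79.
  x = λ² - 27 - 27 = 6241 - 54 ≡ 76; y = λ·(27 - 76) - 56 ≡ 50. → (76, 50)
3H: (76, 50) + (27, 56). λ = (56 - 50)/(27 - 76) ≡ 6/48 mod 97. 48⁻¹ ≡ 95 (mod 97) since 48·95 = 4560 ≡ 1, so λ ≡ 85.
  x = λ² - 76 - 27 = 7225 - 103 ≡ 41; y = λ·(76 - 41) - 50 ≡ 15. → (41, 15)
3H = (41, 15).
Finally 3G + 3H:
(93, 17) + (41, 15). λ = (15 - 17)/(41 - 93) ≡ 95/45 mod 97. 45⁻¹ ≡ 69 (mod 97), so λ ≡ 56.
  x = λ² - 93 - 41 = 3136 - 134 ≡ 92; y = λ·(93 - 92) - 17 ≡ 39. → (92, 39)

(92, 39)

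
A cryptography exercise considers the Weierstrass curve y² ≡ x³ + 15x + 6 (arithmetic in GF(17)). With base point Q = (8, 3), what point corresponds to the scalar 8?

(14, 11)

Repeated addition: build up to 8Q.
2Q: tangent at (8, 3): λ = (3·8² + 15)/(2·3) ≡ 3/6. 6⁻¹ ≡ 3 (mod 17), so λ ≡ 3·3 ≡ 9.
  x = λ² - 8 - 8 = 81 - 16 ≡ 14; y = λ·(8 - 14) - 3 ≡ 11. → (14, 11)
3Q: (14, 11) + (8, 3). λ = (3 - 11)/(8 - 14) ≡ 9/11 mod 17. 11⁻¹ ≡ 14 (mod 17) since 11·14 = 154 ≡ 1, so λ ≡ 7.
  x = λ² - 14 - 8 = 49 - 22 ≡ 10; y = λ·(14 - 10) - 11 ≡ 0. → (10, 0)
4Q: (10, 0) + (8, 3). λ = (3 - 0)/(8 - 10) ≡ 3/15 mod 17. 15⁻¹ ≡ 8 (mod 17), so λ ≡ 7.
  x = λ² - 10 - 8 = 49 - 18 ≡ 14; y = λ·(10 - 14) - 0 ≡ 6. → (14, 6)
5Q: (14, 6) + (8, 3). λ = (3 - 6)/(8 - 14) ≡ 14/11 mod 17. 11⁻¹ ≡ 14 (mod 17), so λ ≡ 9.
  x = λ² - 14 - 8 = 81 - 22 ≡ 8; y = λ·(14 - 8) - 6 ≡ 14. → (8, 14)
6Q: (8, 14) + (8, 3): same x and y₁ ≡ -y₂, so the sum is O.
7Q: O + (8, 3) = (8, 3) (identity).
8Q: tangent at (8, 3): λ = (3·8² + 15)/(2·3) ≡ 3/6. 6⁻¹ ≡ 3 (mod 17), so λ ≡ 3·3 ≡ 9.
  x = λ² - 8 - 8 = 81 - 16 ≡ 14; y = λ·(8 - 14) - 3 ≡ 11. → (14, 11)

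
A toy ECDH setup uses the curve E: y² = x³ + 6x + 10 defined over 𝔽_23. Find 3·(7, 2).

Write Q = (7, 2).
Repeated addition: build up to 3Q.
2Q: tangent at (7, 2): λ = (3·7² + 6)/(2·2) ≡ 15/4. 4⁻¹ ≡ 6 (mod 23) since 4·6 = 24 ≡ 1, so λ ≡ 15·6 ≡ 21.
  x = λ² - 7 - 7 = 441 - 14 ≡ 13; y = λ·(7 - 13) - 2 ≡ 10. → (13, 10)
3Q: (13, 10) + (7, 2). λ = (2 - 10)/(7 - 13) ≡ 15/17 mod 23. 17⁻¹ ≡ 19 (mod 23), so λ ≡ 9.
  x = λ² - 13 - 7 = 81 - 20 ≡ 15; y = λ·(13 - 15) - 10 ≡ 18. → (15, 18)

(15, 18)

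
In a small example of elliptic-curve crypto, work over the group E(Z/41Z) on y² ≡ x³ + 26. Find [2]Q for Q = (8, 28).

(15, 30)

tangent at (8, 28): λ = (3·8² + 0)/(2·28) ≡ 28/15. 15⁻¹ ≡ 11 (mod 41), so λ ≡ 28·11 ≡ 21.
  x = λ² - 8 - 8 = 441 - 16 ≡ 15; y = λ·(8 - 15) - 28 ≡ 30. → (15, 30)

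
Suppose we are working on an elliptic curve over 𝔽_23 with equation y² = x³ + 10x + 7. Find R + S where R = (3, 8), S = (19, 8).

(1, 15)

(3, 8) + (19, 8). λ = (8 - 8)/(19 - 3) ≡ 0/16 mod 23. 16⁻¹ ≡ 13 (mod 23), so λ ≡ 0.
  x = λ² - 3 - 19 = 0 - 22 ≡ 1; y = λ·(3 - 1) - 8 ≡ 15. → (1, 15)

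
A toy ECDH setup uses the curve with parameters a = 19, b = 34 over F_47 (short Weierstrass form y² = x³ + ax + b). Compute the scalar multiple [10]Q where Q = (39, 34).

Double-and-add on 10 = (1010)₂. Start with Q = (39, 34) for the leading 1-bit.
double: tangent at (39, 34): λ = (3·39² + 19)/(2·34) ≡ 23/21. 21⁻¹ ≡ 9 (mod 47), so λ ≡ 23·9 ≡ 19.
  x = λ² - 39 - 39 = 361 - 78 ≡ 1; y = λ·(39 - 1) - 34 ≡ 30. → (1, 30)
double: tangent at (1, 30): λ = (3·1² + 19)/(2·30) ≡ 22/13. 13⁻¹ ≡ 29 (mod 47), so λ ≡ 22·29 ≡ 27.
  x = λ² - 1 - 1 = 729 - 2 ≡ 22; y = λ·(1 - 22) - 30 ≡ 14. → (22, 14)
add Q: (22, 14) + (39, 34). λ = (34 - 14)/(39 - 22) ≡ 20/17 mod 47. 17⁻¹ ≡ 36 (mod 47), so λ ≡ 15.
  x = λ² - 22 - 39 = 225 - 61 ≡ 23; y = λ·(22 - 23) - 14 ≡ 18. → (23, 18)
double: tangent at (23, 18): λ = (3·23² + 19)/(2·18) ≡ 8/36. 36⁻¹ ≡ 17 (mod 47) since 36·17 = 612 ≡ 1, so λ ≡ 8·17 ≡ 42.
  x = λ² - 23 - 23 = 1764 - 46 ≡ 26; y = λ·(23 - 26) - 18 ≡ 44. → (26, 44)

(26, 44)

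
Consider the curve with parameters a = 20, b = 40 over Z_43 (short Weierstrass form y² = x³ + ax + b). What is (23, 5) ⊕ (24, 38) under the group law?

(23, 5) + (24, 38). λ = (38 - 5)/(24 - 23) ≡ 33/1 mod 43. 1⁻¹ ≡ 1 (mod 43), so λ ≡ 33.
  x = λ² - 23 - 24 = 1089 - 47 ≡ 10; y = λ·(23 - 10) - 5 ≡ 37. → (10, 37)

(10, 37)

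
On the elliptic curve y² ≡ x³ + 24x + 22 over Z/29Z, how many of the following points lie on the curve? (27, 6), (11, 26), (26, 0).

0

(27, 6): 6² ≡ 7, rhs ≡ 24 → off.
(11, 26): 26² ≡ 9, rhs ≡ 22 → off.
(26, 0): 0² ≡ 0, rhs ≡ 10 → off.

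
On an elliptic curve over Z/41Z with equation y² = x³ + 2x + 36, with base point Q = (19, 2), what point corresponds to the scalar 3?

Repeated addition: build up to 3Q.
2Q: tangent at (19, 2): λ = (3·19² + 2)/(2·2) ≡ 19/4. 4⁻¹ ≡ 31 (mod 41) since 4·31 = 124 ≡ 1, so λ ≡ 19·31 ≡ 15.
  x = λ² - 19 - 19 = 225 - 38 ≡ 23; y = λ·(19 - 23) - 2 ≡ 20. → (23, 20)
3Q: (23, 20) + (19, 2). λ = (2 - 20)/(19 - 23) ≡ 23/37 mod 41. 37⁻¹ ≡ 10 (mod 41), so λ ≡ 25.
  x = λ² - 23 - 19 = 625 - 42 ≡ 9; y = λ·(23 - 9) - 20 ≡ 2. → (9, 2)

(9, 2)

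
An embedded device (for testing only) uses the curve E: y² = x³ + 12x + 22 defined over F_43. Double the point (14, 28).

(28, 37)

tangent at (14, 28): λ = (3·14² + 12)/(2·28) ≡ 41/13. 13⁻¹ ≡ 10 (mod 43) since 13·10 = 130 ≡ 1, so λ ≡ 41·10 ≡ 23.
  x = λ² - 14 - 14 = 529 - 28 ≡ 28; y = λ·(14 - 28) - 28 ≡ 37. → (28, 37)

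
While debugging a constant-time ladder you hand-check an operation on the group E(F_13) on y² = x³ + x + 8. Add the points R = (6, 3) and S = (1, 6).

(10, 2)

(6, 3) + (1, 6). λ = (6 - 3)/(1 - 6) ≡ 3/8 mod 13. 8⁻¹ ≡ 5 (mod 13), so λ ≡ 2.
  x = λ² - 6 - 1 = 4 - 7 ≡ 10; y = λ·(6 - 10) - 3 ≡ 2. → (10, 2)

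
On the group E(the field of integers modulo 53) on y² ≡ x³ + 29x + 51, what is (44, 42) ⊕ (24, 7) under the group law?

(51, 12)

(44, 42) + (24, 7). λ = (7 - 42)/(24 - 44) ≡ 18/33 mod 53. 33⁻¹ ≡ 45 (mod 53) since 33·45 = 1485 ≡ 1, so λ ≡ 15.
  x = λ² - 44 - 24 = 225 - 68 ≡ 51; y = λ·(44 - 51) - 42 ≡ 12. → (51, 12)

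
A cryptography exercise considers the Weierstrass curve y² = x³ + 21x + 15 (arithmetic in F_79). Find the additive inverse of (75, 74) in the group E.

(75, 5)

-(75, 74) = (75, -74 mod 79) = (75, 5).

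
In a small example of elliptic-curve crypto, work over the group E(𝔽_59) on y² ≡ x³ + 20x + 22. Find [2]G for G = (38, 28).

(31, 44)

tangent at (38, 28): λ = (3·38² + 20)/(2·28) ≡ 45/56. 56⁻¹ ≡ 39 (mod 59) since 56·39 = 2184 ≡ 1, so λ ≡ 45·39 ≡ 44.
  x = λ² - 38 - 38 = 1936 - 76 ≡ 31; y = λ·(38 - 31) - 28 ≡ 44. → (31, 44)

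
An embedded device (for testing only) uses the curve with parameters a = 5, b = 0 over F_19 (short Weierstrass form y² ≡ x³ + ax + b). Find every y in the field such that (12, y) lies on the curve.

x³ + 5x + 0 = 1788 ≡ 2 (mod 19).
2 is a non-residue mod 19; no y exists.

none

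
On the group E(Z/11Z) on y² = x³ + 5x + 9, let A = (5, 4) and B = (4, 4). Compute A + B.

(2, 7)

(5, 4) + (4, 4). λ = (4 - 4)/(4 - 5) ≡ 0/10 mod 11. 10⁻¹ ≡ 10 (mod 11), so λ ≡ 0.
  x = λ² - 5 - 4 = 0 - 9 ≡ 2; y = λ·(5 - 2) - 4 ≡ 7. → (2, 7)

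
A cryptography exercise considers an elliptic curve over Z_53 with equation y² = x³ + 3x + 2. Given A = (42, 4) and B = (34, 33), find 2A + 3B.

First 2A:
Repeated addition: build up to 2A.
2A: tangent at (42, 4): λ = (3·42² + 3)/(2·4) ≡ 48/8. 8⁻¹ ≡ 20 (mod 53) since 8·20 = 160 ≡ 1, so λ ≡ 48·20 ≡ 6.
  x = λ² - 42 - 42 = 36 - 84 ≡ 5; y = λ·(42 - 5) - 4 ≡ 6. → (5, 6)
2A = (5, 6).
Next 3B:
Repeated addition: build up to 3B.
2B: tangent at (34, 33): λ = (3·34² + 3)/(2·33) ≡ 26/13. 13⁻¹ ≡ 49 (mod 53), so λ ≡ 26·49 ≡ 2.
  x = λ² - 34 - 34 = 4 - 68 ≡ 42; y = λ·(34 - 42) - 33 ≡ 4. → (42, 4)
3B: (42, 4) + (34, 33). λ = (33 - 4)/(34 - 42) ≡ 29/45 mod 53. 45⁻¹ ≡ 33 (mod 53), so λ ≡ 3.
  x = λ² - 42 - 34 = 9 - 76 ≡ 39; y = λ·(42 - 39) - 4 ≡ 5. → (39, 5)
3B = (39, 5).
Finally 2A + 3B:
(5, 6) + (39, 5). λ = (5 - 6)/(39 - 5) ≡ 52/34 mod 53. 34⁻¹ ≡ 39 (mod 53), so λ ≡ 14.
  x = λ² - 5 - 39 = 196 - 44 ≡ 46; y = λ·(5 - 46) - 6 ≡ 3. → (46, 3)

(46, 3)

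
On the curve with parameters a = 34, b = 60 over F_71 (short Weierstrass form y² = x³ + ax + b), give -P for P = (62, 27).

(62, 44)

-(62, 27) = (62, -27 mod 71) = (62, 44).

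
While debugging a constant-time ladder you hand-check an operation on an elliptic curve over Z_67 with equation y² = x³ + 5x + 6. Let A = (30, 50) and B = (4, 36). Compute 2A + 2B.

(54, 25)

First 2A:
Repeated addition: build up to 2A.
2A: tangent at (30, 50): λ = (3·30² + 5)/(2·50) ≡ 25/33. 33⁻¹ ≡ 65 (mod 67), so λ ≡ 25·65 ≡ 17.
  x = λ² - 30 - 30 = 289 - 60 ≡ 28; y = λ·(30 - 28) - 50 ≡ 51. → (28, 51)
2A = (28, 51).
Next 2B:
Repeated addition: build up to 2B.
2B: tangent at (4, 36): λ = (3·4² + 5)/(2·36) ≡ 53/5. 5⁻¹ ≡ 27 (mod 67), so λ ≡ 53·27 ≡ 24.
  x = λ² - 4 - 4 = 576 - 8 ≡ 32; y = λ·(4 - 32) - 36 ≡ 29. → (32, 29)
2B = (32, 29).
Finally 2A + 2B:
(28, 51) + (32, 29). λ = (29 - 51)/(32 - 28) ≡ 45/4 mod 67. 4⁻¹ ≡ 17 (mod 67), so λ ≡ 28.
  x = λ² - 28 - 32 = 784 - 60 ≡ 54; y = λ·(28 - 54) - 51 ≡ 25. → (54, 25)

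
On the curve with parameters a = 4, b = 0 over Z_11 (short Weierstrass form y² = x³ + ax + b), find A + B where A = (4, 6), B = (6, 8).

(4, 6) + (6, 8). λ = (8 - 6)/(6 - 4) ≡ 2/2 mod 11. 2⁻¹ ≡ 6 (mod 11), so λ ≡ 1.
  x = λ² - 4 - 6 = 1 - 10 ≡ 2; y = λ·(4 - 2) - 6 ≡ 7. → (2, 7)

(2, 7)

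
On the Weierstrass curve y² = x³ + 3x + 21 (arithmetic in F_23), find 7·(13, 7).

Write G = (13, 7).
Double-and-add on 7 = (111)₂. Start with G = (13, 7) for the leading 1-bit.
double: tangent at (13, 7): λ = (3·13² + 3)/(2·7) ≡ 4/14. 14⁻¹ ≡ 5 (mod 23), so λ ≡ 4·5 ≡ 20.
  x = λ² - 13 - 13 = 400 - 26 ≡ 6; y = λ·(13 - 6) - 7 ≡ 18. → (6, 18)
add G: (6, 18) + (13, 7). λ = (7 - 18)/(13 - 6) ≡ 12/7 mod 23. 7⁻¹ ≡ 10 (mod 23) since 7·10 = 70 ≡ 1, so λ ≡ 5.
  x = λ² - 6 - 13 = 25 - 19 ≡ 6; y = λ·(6 - 6) - 18 ≡ 5. → (6, 5)
double: tangent at (6, 5): λ = (3·6² + 3)/(2·5) ≡ 19/10. 10⁻¹ ≡ 7 (mod 23), so λ ≡ 19·7 ≡ 18.
  x = λ² - 6 - 6 = 324 - 12 ≡ 13; y = λ·(6 - 13) - 5 ≡ 7. → (13, 7)
add G: tangent at (13, 7): λ = (3·13² + 3)/(2·7) ≡ 4/14. 14⁻¹ ≡ 5 (mod 23) since 14·5 = 70 ≡ 1, so λ ≡ 4·5 ≡ 20.
  x = λ² - 13 - 13 = 400 - 26 ≡ 6; y = λ·(13 - 6) - 7 ≡ 18. → (6, 18)

(6, 18)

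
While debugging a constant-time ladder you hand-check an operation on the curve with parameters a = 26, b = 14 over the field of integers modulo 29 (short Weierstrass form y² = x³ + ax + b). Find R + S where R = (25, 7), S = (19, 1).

(25, 7) + (19, 1). λ = (1 - 7)/(19 - 25) ≡ 23/23 mod 29. 23⁻¹ ≡ 24 (mod 29), so λ ≡ 1.
  x = λ² - 25 - 19 = 1 - 44 ≡ 15; y = λ·(25 - 15) - 7 ≡ 3. → (15, 3)

(15, 3)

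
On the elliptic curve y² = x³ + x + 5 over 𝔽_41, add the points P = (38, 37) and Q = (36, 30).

(38, 37) + (36, 30). λ = (30 - 37)/(36 - 38) ≡ 34/39 mod 41. 39⁻¹ ≡ 20 (mod 41), so λ ≡ 24.
  x = λ² - 38 - 36 = 576 - 74 ≡ 10; y = λ·(38 - 10) - 37 ≡ 20. → (10, 20)

(10, 20)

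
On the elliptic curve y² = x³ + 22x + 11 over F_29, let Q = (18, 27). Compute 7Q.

Repeated addition: build up to 7Q.
2Q: tangent at (18, 27): λ = (3·18² + 22)/(2·27) ≡ 8/25. 25⁻¹ ≡ 7 (mod 29), so λ ≡ 8·7 ≡ 27.
  x = λ² - 18 - 18 = 729 - 36 ≡ 26; y = λ·(18 - 26) - 27 ≡ 18. → (26, 18)
3Q: (26, 18) + (18, 27). λ = (27 - 18)/(18 - 26) ≡ 9/21 mod 29. 21⁻¹ ≡ 18 (mod 29) since 21·18 = 378 ≡ 1, so λ ≡ 17.
  x = λ² - 26 - 18 = 289 - 44 ≡ 13; y = λ·(26 - 13) - 18 ≡ 0. → (13, 0)
4Q: (13, 0) + (18, 27). λ = (27 - 0)/(18 - 13) ≡ 27/5 mod 29. 5⁻¹ ≡ 6 (mod 29) since 5·6 = 30 ≡ 1, so λ ≡ 17.
  x = λ² - 13 - 18 = 289 - 31 ≡ 26; y = λ·(13 - 26) - 0 ≡ 11. → (26, 11)
5Q: (26, 11) + (18, 27). λ = (27 - 11)/(18 - 26) ≡ 16/21 mod 29. 21⁻¹ ≡ 18 (mod 29), so λ ≡ 27.
  x = λ² - 26 - 18 = 729 - 44 ≡ 18; y = λ·(26 - 18) - 11 ≡ 2. → (18, 2)
6Q: (18, 2) + (18, 27): same x and y₁ ≡ -y₂, so the sum is the point at infinity.
7Q: the point at infinity + (18, 27) = (18, 27) (identity).

(18, 27)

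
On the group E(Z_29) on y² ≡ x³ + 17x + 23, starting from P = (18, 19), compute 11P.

(6, 15)

Repeated addition: build up to 11P.
2P: tangent at (18, 19): λ = (3·18² + 17)/(2·19) ≡ 3/9. 9⁻¹ ≡ 13 (mod 29), so λ ≡ 3·13 ≡ 10.
  x = λ² - 18 - 18 = 100 - 36 ≡ 6; y = λ·(18 - 6) - 19 ≡ 14. → (6, 14)
3P: (6, 14) + (18, 19). λ = (19 - 14)/(18 - 6) ≡ 5/12 mod 29. 12⁻¹ ≡ 17 (mod 29), so λ ≡ 27.
  x = λ² - 6 - 18 = 729 - 24 ≡ 9; y = λ·(6 - 9) - 14 ≡ 21. → (9, 21)
4P: (9, 21) + (18, 19). λ = (19 - 21)/(18 - 9) ≡ 27/9 mod 29. 9⁻¹ ≡ 13 (mod 29) since 9·13 = 117 ≡ 1, so λ ≡ 3.
  x = λ² - 9 - 18 = 9 - 27 ≡ 11; y = λ·(9 - 11) - 21 ≡ 2. → (11, 2)
5P: (11, 2) + (18, 19). λ = (19 - 2)/(18 - 11) ≡ 17/7 mod 29. 7⁻¹ ≡ 25 (mod 29) since 7·25 = 175 ≡ 1, so λ ≡ 19.
  x = λ² - 11 - 18 = 361 - 29 ≡ 13; y = λ·(11 - 13) - 2 ≡ 18. → (13, 18)
6P: (13, 18) + (18, 19). λ = (19 - 18)/(18 - 13) ≡ 1/5 mod 29. 5⁻¹ ≡ 6 (mod 29) since 5·6 = 30 ≡ 1, so λ ≡ 6.
  x = λ² - 13 - 18 = 36 - 31 ≡ 5; y = λ·(13 - 5) - 18 ≡ 1. → (5, 1)
7P: (5, 1) + (18, 19). λ = (19 - 1)/(18 - 5) ≡ 18/13 mod 29. 13⁻¹ ≡ 9 (mod 29) since 13·9 = 117 ≡ 1, so λ ≡ 17.
  x = λ² - 5 - 18 = 289 - 23 ≡ 5; y = λ·(5 - 5) - 1 ≡ 28. → (5, 28)
8P: (5, 28) + (18, 19). λ = (19 - 28)/(18 - 5) ≡ 20/13 mod 29. 13⁻¹ ≡ 9 (mod 29) since 13·9 = 117 ≡ 1, so λ ≡ 6.
  x = λ² - 5 - 18 = 36 - 23 ≡ 13; y = λ·(5 - 13) - 28 ≡ 11. → (13, 11)
9P: (13, 11) + (18, 19). λ = (19 - 11)/(18 - 13) ≡ 8/5 mod 29. 5⁻¹ ≡ 6 (mod 29) since 5·6 = 30 ≡ 1, so λ ≡ 19.
  x = λ² - 13 - 18 = 361 - 31 ≡ 11; y = λ·(13 - 11) - 11 ≡ 27. → (11, 27)
10P: (11, 27) + (18, 19). λ = (19 - 27)/(18 - 11) ≡ 21/7 mod 29. 7⁻¹ ≡ 25 (mod 29), so λ ≡ 3.
  x = λ² - 11 - 18 = 9 - 29 ≡ 9; y = λ·(11 - 9) - 27 ≡ 8. → (9, 8)
11P: (9, 8) + (18, 19). λ = (19 - 8)/(18 - 9) ≡ 11/9 mod 29. 9⁻¹ ≡ 13 (mod 29), so λ ≡ 27.
  x = λ² - 9 - 18 = 729 - 27 ≡ 6; y = λ·(9 - 6) - 8 ≡ 15. → (6, 15)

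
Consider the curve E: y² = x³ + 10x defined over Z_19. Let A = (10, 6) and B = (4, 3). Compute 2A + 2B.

(4, 3)

First 2A:
Repeated addition: build up to 2A.
2A: tangent at (10, 6): λ = (3·10² + 10)/(2·6) ≡ 6/12. 12⁻¹ ≡ 8 (mod 19) since 12·8 = 96 ≡ 1, so λ ≡ 6·8 ≡ 10.
  x = λ² - 10 - 10 = 100 - 20 ≡ 4; y = λ·(10 - 4) - 6 ≡ 16. → (4, 16)
2A = (4, 16).
Next 2B:
Repeated addition: build up to 2B.
2B: tangent at (4, 3): λ = (3·4² + 10)/(2·3) ≡ 1/6. 6⁻¹ ≡ 16 (mod 19), so λ ≡ 1·16 ≡ 16.
  x = λ² - 4 - 4 = 256 - 8 ≡ 1; y = λ·(4 - 1) - 3 ≡ 7. → (1, 7)
2B = (1, 7).
Finally 2A + 2B:
(4, 16) + (1, 7). λ = (7 - 16)/(1 - 4) ≡ 10/16 mod 19. 16⁻¹ ≡ 6 (mod 19), so λ ≡ 3.
  x = λ² - 4 - 1 = 9 - 5 ≡ 4; y = λ·(4 - 4) - 16 ≡ 3. → (4, 3)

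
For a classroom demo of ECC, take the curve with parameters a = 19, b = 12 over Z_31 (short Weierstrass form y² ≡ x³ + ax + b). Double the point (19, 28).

(26, 28)

tangent at (19, 28): λ = (3·19² + 19)/(2·28) ≡ 17/25. 25⁻¹ ≡ 5 (mod 31), so λ ≡ 17·5 ≡ 23.
  x = λ² - 19 - 19 = 529 - 38 ≡ 26; y = λ·(19 - 26) - 28 ≡ 28. → (26, 28)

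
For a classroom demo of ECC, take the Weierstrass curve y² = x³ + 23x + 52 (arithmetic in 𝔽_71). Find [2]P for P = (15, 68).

tangent at (15, 68): λ = (3·15² + 23)/(2·68) ≡ 59/65. 65⁻¹ ≡ 59 (mod 71) since 65·59 = 3835 ≡ 1, so λ ≡ 59·59 ≡ 2.
  x = λ² - 15 - 15 = 4 - 30 ≡ 45; y = λ·(15 - 45) - 68 ≡ 14. → (45, 14)

(45, 14)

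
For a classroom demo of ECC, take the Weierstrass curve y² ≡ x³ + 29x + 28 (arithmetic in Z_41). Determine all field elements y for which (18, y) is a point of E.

none

x³ + 29x + 28 = 6382 ≡ 27 (mod 41).
27 is a non-residue mod 41; no y exists.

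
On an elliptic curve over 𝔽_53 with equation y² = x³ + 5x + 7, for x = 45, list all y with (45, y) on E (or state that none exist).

x³ + 5x + 7 = 91357 ≡ 38 (mod 53).
Square roots of 38 mod 53: 12 and 41 (since 12² = 144 ≡ 38).

12, 41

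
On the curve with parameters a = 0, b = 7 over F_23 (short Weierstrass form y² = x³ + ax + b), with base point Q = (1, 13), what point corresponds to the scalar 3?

Repeated addition: build up to 3Q.
2Q: tangent at (1, 13): λ = (3·1² + 0)/(2·13) ≡ 3/3. 3⁻¹ ≡ 8 (mod 23), so λ ≡ 3·8 ≡ 1.
  x = λ² - 1 - 1 = 1 - 2 ≡ 22; y = λ·(1 - 22) - 13 ≡ 12. → (22, 12)
3Q: (22, 12) + (1, 13). λ = (13 - 12)/(1 - 22) ≡ 1/2 mod 23. 2⁻¹ ≡ 12 (mod 23), so λ ≡ 12.
  x = λ² - 22 - 1 = 144 - 23 ≡ 6; y = λ·(22 - 6) - 12 ≡ 19. → (6, 19)

(6, 19)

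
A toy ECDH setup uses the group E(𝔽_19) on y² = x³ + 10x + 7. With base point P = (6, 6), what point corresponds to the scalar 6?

(2, 15)

Repeated addition: build up to 6P.
2P: tangent at (6, 6): λ = (3·6² + 10)/(2·6) ≡ 4/12. 12⁻¹ ≡ 8 (mod 19), so λ ≡ 4·8 ≡ 13.
  x = λ² - 6 - 6 = 169 - 12 ≡ 5; y = λ·(6 - 5) - 6 ≡ 7. → (5, 7)
3P: (5, 7) + (6, 6). λ = (6 - 7)/(6 - 5) ≡ 18/1 mod 19. 1⁻¹ ≡ 1 (mod 19) since 1·1 = 1 ≡ 1, so λ ≡ 18.
  x = λ² - 5 - 6 = 324 - 11 ≡ 9; y = λ·(5 - 9) - 7 ≡ 16. → (9, 16)
4P: (9, 16) + (6, 6). λ = (6 - 16)/(6 - 9) ≡ 9/16 mod 19. 16⁻¹ ≡ 6 (mod 19) since 16·6 = 96 ≡ 1, so λ ≡ 16.
  x = λ² - 9 - 6 = 256 - 15 ≡ 13; y = λ·(9 - 13) - 16 ≡ 15. → (13, 15)
5P: (13, 15) + (6, 6). λ = (6 - 15)/(6 - 13) ≡ 10/12 mod 19. 12⁻¹ ≡ 8 (mod 19) since 12·8 = 96 ≡ 1, so λ ≡ 4.
  x = λ² - 13 - 6 = 16 - 19 ≡ 16; y = λ·(13 - 16) - 15 ≡ 11. → (16, 11)
6P: (16, 11) + (6, 6). λ = (6 - 11)/(6 - 16) ≡ 14/9 mod 19. 9⁻¹ ≡ 17 (mod 19), so λ ≡ 10.
  x = λ² - 16 - 6 = 100 - 22 ≡ 2; y = λ·(16 - 2) - 11 ≡ 15. → (2, 15)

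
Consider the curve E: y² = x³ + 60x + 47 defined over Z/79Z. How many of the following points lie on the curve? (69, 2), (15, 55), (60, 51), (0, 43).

(69, 2): 2² ≡ 4, rhs ≡ 27 → off.
(15, 55): 55² ≡ 23, rhs ≡ 56 → off.
(60, 51): 51² ≡ 73, rhs ≡ 27 → off.
(0, 43): 43² ≡ 32, rhs ≡ 47 → off.

0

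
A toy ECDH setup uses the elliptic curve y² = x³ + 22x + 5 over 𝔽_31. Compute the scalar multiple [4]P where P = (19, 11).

Double-and-add on 4 = (100)₂. Start with P = (19, 11) for the leading 1-bit.
double: tangent at (19, 11): λ = (3·19² + 22)/(2·11) ≡ 20/22. 22⁻¹ ≡ 24 (mod 31), so λ ≡ 20·24 ≡ 15.
  x = λ² - 19 - 19 = 225 - 38 ≡ 1; y = λ·(19 - 1) - 11 ≡ 11. → (1, 11)
double: tangent at (1, 11): λ = (3·1² + 22)/(2·11) ≡ 25/22. 22⁻¹ ≡ 24 (mod 31) since 22·24 = 528 ≡ 1, so λ ≡ 25·24 ≡ 11.
  x = λ² - 1 - 1 = 121 - 2 ≡ 26; y = λ·(1 - 26) - 11 ≡ 24. → (26, 24)

(26, 24)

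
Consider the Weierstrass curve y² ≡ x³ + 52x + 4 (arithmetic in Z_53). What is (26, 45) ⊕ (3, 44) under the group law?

(23, 45)

(26, 45) + (3, 44). λ = (44 - 45)/(3 - 26) ≡ 52/30 mod 53. 30⁻¹ ≡ 23 (mod 53), so λ ≡ 30.
  x = λ² - 26 - 3 = 900 - 29 ≡ 23; y = λ·(26 - 23) - 45 ≡ 45. → (23, 45)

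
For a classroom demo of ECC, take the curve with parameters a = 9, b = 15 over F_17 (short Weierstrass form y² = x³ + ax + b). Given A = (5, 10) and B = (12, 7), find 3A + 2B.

First 3A:
Repeated addition: build up to 3A.
2A: tangent at (5, 10): λ = (3·5² + 9)/(2·10) ≡ 16/3. 3⁻¹ ≡ 6 (mod 17), so λ ≡ 16·6 ≡ 11.
  x = λ² - 5 - 5 = 121 - 10 ≡ 9; y = λ·(5 - 9) - 10 ≡ 14. → (9, 14)
3A: (9, 14) + (5, 10). λ = (10 - 14)/(5 - 9) ≡ 13/13 mod 17. 13⁻¹ ≡ 4 (mod 17) since 13·4 = 52 ≡ 1, so λ ≡ 1.
  x = λ² - 9 - 5 = 1 - 14 ≡ 4; y = λ·(9 - 4) - 14 ≡ 8. → (4, 8)
3A = (4, 8).
Next 2B:
Repeated addition: build up to 2B.
2B: tangent at (12, 7): λ = (3·12² + 9)/(2·7) ≡ 16/14. 14⁻¹ ≡ 11 (mod 17) since 14·11 = 154 ≡ 1, so λ ≡ 16·11 ≡ 6.
  x = λ² - 12 - 12 = 36 - 24 ≡ 12; y = λ·(12 - 12) - 7 ≡ 10. → (12, 10)
2B = (12, 10).
Finally 3A + 2B:
(4, 8) + (12, 10). λ = (10 - 8)/(12 - 4) ≡ 2/8 mod 17. 8⁻¹ ≡ 15 (mod 17), so λ ≡ 13.
  x = λ² - 4 - 12 = 169 - 16 ≡ 0; y = λ·(4 - 0) - 8 ≡ 10. → (0, 10)

(0, 10)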